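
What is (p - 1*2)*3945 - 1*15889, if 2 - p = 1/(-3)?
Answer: -14574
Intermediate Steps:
p = 7/3 (p = 2 - 1/(-3) = 2 - 1*(-1/3) = 2 + 1/3 = 7/3 ≈ 2.3333)
(p - 1*2)*3945 - 1*15889 = (7/3 - 1*2)*3945 - 1*15889 = (7/3 - 2)*3945 - 15889 = (1/3)*3945 - 15889 = 1315 - 15889 = -14574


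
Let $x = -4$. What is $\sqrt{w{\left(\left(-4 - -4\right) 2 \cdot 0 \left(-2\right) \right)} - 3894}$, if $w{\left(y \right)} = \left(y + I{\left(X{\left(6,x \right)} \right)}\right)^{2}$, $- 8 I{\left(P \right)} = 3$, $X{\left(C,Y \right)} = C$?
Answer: $\frac{i \sqrt{249207}}{8} \approx 62.401 i$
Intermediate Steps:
$I{\left(P \right)} = - \frac{3}{8}$ ($I{\left(P \right)} = \left(- \frac{1}{8}\right) 3 = - \frac{3}{8}$)
$w{\left(y \right)} = \left(- \frac{3}{8} + y\right)^{2}$ ($w{\left(y \right)} = \left(y - \frac{3}{8}\right)^{2} = \left(- \frac{3}{8} + y\right)^{2}$)
$\sqrt{w{\left(\left(-4 - -4\right) 2 \cdot 0 \left(-2\right) \right)} - 3894} = \sqrt{\frac{\left(-3 + 8 \left(-4 - -4\right) 2 \cdot 0 \left(-2\right)\right)^{2}}{64} - 3894} = \sqrt{\frac{\left(-3 + 8 \left(-4 + 4\right) 0 \left(-2\right)\right)^{2}}{64} - 3894} = \sqrt{\frac{\left(-3 + 8 \cdot 0 \cdot 0\right)^{2}}{64} - 3894} = \sqrt{\frac{\left(-3 + 8 \cdot 0\right)^{2}}{64} - 3894} = \sqrt{\frac{\left(-3 + 0\right)^{2}}{64} - 3894} = \sqrt{\frac{\left(-3\right)^{2}}{64} - 3894} = \sqrt{\frac{1}{64} \cdot 9 - 3894} = \sqrt{\frac{9}{64} - 3894} = \sqrt{- \frac{249207}{64}} = \frac{i \sqrt{249207}}{8}$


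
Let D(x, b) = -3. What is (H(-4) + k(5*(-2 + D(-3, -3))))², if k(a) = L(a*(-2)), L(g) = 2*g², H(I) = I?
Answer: 24960016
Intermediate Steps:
k(a) = 8*a² (k(a) = 2*(a*(-2))² = 2*(-2*a)² = 2*(4*a²) = 8*a²)
(H(-4) + k(5*(-2 + D(-3, -3))))² = (-4 + 8*(5*(-2 - 3))²)² = (-4 + 8*(5*(-5))²)² = (-4 + 8*(-25)²)² = (-4 + 8*625)² = (-4 + 5000)² = 4996² = 24960016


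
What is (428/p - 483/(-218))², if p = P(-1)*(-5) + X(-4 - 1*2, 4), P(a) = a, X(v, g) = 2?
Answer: 9347989225/2328676 ≈ 4014.3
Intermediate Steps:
p = 7 (p = -1*(-5) + 2 = 5 + 2 = 7)
(428/p - 483/(-218))² = (428/7 - 483/(-218))² = (428*(⅐) - 483*(-1/218))² = (428/7 + 483/218)² = (96685/1526)² = 9347989225/2328676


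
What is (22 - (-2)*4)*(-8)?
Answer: -240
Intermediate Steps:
(22 - (-2)*4)*(-8) = (22 - 1*(-8))*(-8) = (22 + 8)*(-8) = 30*(-8) = -240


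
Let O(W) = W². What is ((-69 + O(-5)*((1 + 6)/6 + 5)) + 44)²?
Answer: 600625/36 ≈ 16684.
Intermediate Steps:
((-69 + O(-5)*((1 + 6)/6 + 5)) + 44)² = ((-69 + (-5)²*((1 + 6)/6 + 5)) + 44)² = ((-69 + 25*(7*(⅙) + 5)) + 44)² = ((-69 + 25*(7/6 + 5)) + 44)² = ((-69 + 25*(37/6)) + 44)² = ((-69 + 925/6) + 44)² = (511/6 + 44)² = (775/6)² = 600625/36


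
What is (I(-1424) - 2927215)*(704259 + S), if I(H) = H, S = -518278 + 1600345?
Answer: -5231503990314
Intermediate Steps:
S = 1082067
(I(-1424) - 2927215)*(704259 + S) = (-1424 - 2927215)*(704259 + 1082067) = -2928639*1786326 = -5231503990314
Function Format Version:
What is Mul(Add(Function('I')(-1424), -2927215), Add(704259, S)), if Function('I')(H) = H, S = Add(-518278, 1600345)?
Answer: -5231503990314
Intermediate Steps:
S = 1082067
Mul(Add(Function('I')(-1424), -2927215), Add(704259, S)) = Mul(Add(-1424, -2927215), Add(704259, 1082067)) = Mul(-2928639, 1786326) = -5231503990314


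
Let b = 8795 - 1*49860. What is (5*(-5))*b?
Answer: 1026625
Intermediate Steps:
b = -41065 (b = 8795 - 49860 = -41065)
(5*(-5))*b = (5*(-5))*(-41065) = -25*(-41065) = 1026625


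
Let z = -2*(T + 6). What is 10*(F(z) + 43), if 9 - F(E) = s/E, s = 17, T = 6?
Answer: 6325/12 ≈ 527.08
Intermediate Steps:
z = -24 (z = -2*(6 + 6) = -2*12 = -24)
F(E) = 9 - 17/E
10*(F(z) + 43) = 10*((9 - 17/(-24)) + 43) = 10*((9 - 17*(-1/24)) + 43) = 10*((9 + 17/24) + 43) = 10*(233/24 + 43) = 10*(1265/24) = 6325/12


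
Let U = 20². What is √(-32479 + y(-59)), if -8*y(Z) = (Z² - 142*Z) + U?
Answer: I*√544182/4 ≈ 184.42*I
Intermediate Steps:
U = 400
y(Z) = -50 - Z²/8 + 71*Z/4 (y(Z) = -((Z² - 142*Z) + 400)/8 = -(400 + Z² - 142*Z)/8 = -50 - Z²/8 + 71*Z/4)
√(-32479 + y(-59)) = √(-32479 + (-50 - ⅛*(-59)² + (71/4)*(-59))) = √(-32479 + (-50 - ⅛*3481 - 4189/4)) = √(-32479 + (-50 - 3481/8 - 4189/4)) = √(-32479 - 12259/8) = √(-272091/8) = I*√544182/4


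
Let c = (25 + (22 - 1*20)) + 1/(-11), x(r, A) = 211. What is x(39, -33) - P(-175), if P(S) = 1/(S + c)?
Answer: 343730/1629 ≈ 211.01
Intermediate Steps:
c = 296/11 (c = (25 + (22 - 20)) - 1/11 = (25 + 2) - 1/11 = 27 - 1/11 = 296/11 ≈ 26.909)
P(S) = 1/(296/11 + S) (P(S) = 1/(S + 296/11) = 1/(296/11 + S))
x(39, -33) - P(-175) = 211 - 11/(296 + 11*(-175)) = 211 - 11/(296 - 1925) = 211 - 11/(-1629) = 211 - 11*(-1)/1629 = 211 - 1*(-11/1629) = 211 + 11/1629 = 343730/1629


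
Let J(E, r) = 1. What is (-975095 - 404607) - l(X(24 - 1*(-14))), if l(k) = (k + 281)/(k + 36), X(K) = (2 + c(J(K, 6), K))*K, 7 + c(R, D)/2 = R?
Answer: -474617587/344 ≈ -1.3797e+6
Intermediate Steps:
c(R, D) = -14 + 2*R
X(K) = -10*K (X(K) = (2 + (-14 + 2*1))*K = (2 + (-14 + 2))*K = (2 - 12)*K = -10*K)
l(k) = (281 + k)/(36 + k)
(-975095 - 404607) - l(X(24 - 1*(-14))) = (-975095 - 404607) - (281 - 10*(24 - 1*(-14)))/(36 - 10*(24 - 1*(-14))) = -1379702 - (281 - 10*(24 + 14))/(36 - 10*(24 + 14)) = -1379702 - (281 - 10*38)/(36 - 10*38) = -1379702 - (281 - 380)/(36 - 380) = -1379702 - (-99)/(-344) = -1379702 - (-1)*(-99)/344 = -1379702 - 1*99/344 = -1379702 - 99/344 = -474617587/344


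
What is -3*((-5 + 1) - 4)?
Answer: 24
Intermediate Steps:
-3*((-5 + 1) - 4) = -3*(-4 - 4) = -3*(-8) = 24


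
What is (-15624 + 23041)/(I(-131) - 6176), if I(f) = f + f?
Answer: -7417/6438 ≈ -1.1521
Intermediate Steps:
I(f) = 2*f
(-15624 + 23041)/(I(-131) - 6176) = (-15624 + 23041)/(2*(-131) - 6176) = 7417/(-262 - 6176) = 7417/(-6438) = 7417*(-1/6438) = -7417/6438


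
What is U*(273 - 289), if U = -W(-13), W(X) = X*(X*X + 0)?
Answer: -35152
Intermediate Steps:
W(X) = X**3 (W(X) = X*(X**2 + 0) = X*X**2 = X**3)
U = 2197 (U = -1*(-13)**3 = -1*(-2197) = 2197)
U*(273 - 289) = 2197*(273 - 289) = 2197*(-16) = -35152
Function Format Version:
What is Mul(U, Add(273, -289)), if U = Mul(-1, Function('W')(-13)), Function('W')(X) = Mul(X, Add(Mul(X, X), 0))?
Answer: -35152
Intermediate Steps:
Function('W')(X) = Pow(X, 3) (Function('W')(X) = Mul(X, Add(Pow(X, 2), 0)) = Mul(X, Pow(X, 2)) = Pow(X, 3))
U = 2197 (U = Mul(-1, Pow(-13, 3)) = Mul(-1, -2197) = 2197)
Mul(U, Add(273, -289)) = Mul(2197, Add(273, -289)) = Mul(2197, -16) = -35152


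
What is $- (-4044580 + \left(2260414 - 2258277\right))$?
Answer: $4042443$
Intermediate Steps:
$- (-4044580 + \left(2260414 - 2258277\right)) = - (-4044580 + 2137) = \left(-1\right) \left(-4042443\right) = 4042443$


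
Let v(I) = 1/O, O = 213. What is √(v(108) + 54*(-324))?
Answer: I*√793775811/213 ≈ 132.27*I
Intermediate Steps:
v(I) = 1/213
√(v(108) + 54*(-324)) = √(1/213 + 54*(-324)) = √(1/213 - 17496) = √(-3726647/213) = I*√793775811/213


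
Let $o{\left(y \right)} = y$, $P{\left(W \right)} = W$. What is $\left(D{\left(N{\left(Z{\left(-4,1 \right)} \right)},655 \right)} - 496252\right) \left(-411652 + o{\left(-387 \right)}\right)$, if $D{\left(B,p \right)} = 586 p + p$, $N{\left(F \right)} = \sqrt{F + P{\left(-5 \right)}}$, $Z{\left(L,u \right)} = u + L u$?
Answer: $46052362913$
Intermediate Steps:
$N{\left(F \right)} = \sqrt{-5 + F}$ ($N{\left(F \right)} = \sqrt{F - 5} = \sqrt{-5 + F}$)
$D{\left(B,p \right)} = 587 p$
$\left(D{\left(N{\left(Z{\left(-4,1 \right)} \right)},655 \right)} - 496252\right) \left(-411652 + o{\left(-387 \right)}\right) = \left(587 \cdot 655 - 496252\right) \left(-411652 - 387\right) = \left(384485 - 496252\right) \left(-412039\right) = \left(-111767\right) \left(-412039\right) = 46052362913$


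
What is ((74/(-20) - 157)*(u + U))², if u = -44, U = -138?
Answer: 21385260169/25 ≈ 8.5541e+8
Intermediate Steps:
((74/(-20) - 157)*(u + U))² = ((74/(-20) - 157)*(-44 - 138))² = ((74*(-1/20) - 157)*(-182))² = ((-37/10 - 157)*(-182))² = (-1607/10*(-182))² = (146237/5)² = 21385260169/25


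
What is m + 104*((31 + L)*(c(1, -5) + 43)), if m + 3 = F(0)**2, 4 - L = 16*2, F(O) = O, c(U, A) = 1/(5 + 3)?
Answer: 13452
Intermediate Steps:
c(U, A) = 1/8
L = -28 (L = 4 - 16*2 = 4 - 1*32 = 4 - 32 = -28)
m = -3 (m = -3 + 0**2 = -3 + 0 = -3)
m + 104*((31 + L)*(c(1, -5) + 43)) = -3 + 104*((31 - 28)*(1/8 + 43)) = -3 + 104*(3*(345/8)) = -3 + 104*(1035/8) = -3 + 13455 = 13452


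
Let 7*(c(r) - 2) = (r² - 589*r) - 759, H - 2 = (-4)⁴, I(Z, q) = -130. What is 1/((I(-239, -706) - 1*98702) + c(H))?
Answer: -7/777967 ≈ -8.9978e-6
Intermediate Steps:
H = 258 (H = 2 + (-4)⁴ = 2 + 256 = 258)
c(r) = -745/7 - 589*r/7 + r²/7 (c(r) = 2 + ((r² - 589*r) - 759)/7 = 2 + (-759 + r² - 589*r)/7 = 2 + (-759/7 - 589*r/7 + r²/7) = -745/7 - 589*r/7 + r²/7)
1/((I(-239, -706) - 1*98702) + c(H)) = 1/((-130 - 1*98702) + (-745/7 - 589/7*258 + (⅐)*258²)) = 1/((-130 - 98702) + (-745/7 - 151962/7 + (⅐)*66564)) = 1/(-98832 + (-745/7 - 151962/7 + 66564/7)) = 1/(-98832 - 86143/7) = 1/(-777967/7) = -7/777967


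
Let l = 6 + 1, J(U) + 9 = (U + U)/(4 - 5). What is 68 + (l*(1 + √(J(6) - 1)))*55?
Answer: 453 + 385*I*√22 ≈ 453.0 + 1805.8*I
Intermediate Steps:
J(U) = -9 - 2*U (J(U) = -9 + (U + U)/(4 - 5) = -9 + (2*U)/(-1) = -9 + (2*U)*(-1) = -9 - 2*U)
l = 7
68 + (l*(1 + √(J(6) - 1)))*55 = 68 + (7*(1 + √((-9 - 2*6) - 1)))*55 = 68 + (7*(1 + √((-9 - 12) - 1)))*55 = 68 + (7*(1 + √(-21 - 1)))*55 = 68 + (7*(1 + √(-22)))*55 = 68 + (7*(1 + I*√22))*55 = 68 + (7 + 7*I*√22)*55 = 68 + (385 + 385*I*√22) = 453 + 385*I*√22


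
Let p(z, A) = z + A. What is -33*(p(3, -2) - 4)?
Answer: 99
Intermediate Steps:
p(z, A) = A + z
-33*(p(3, -2) - 4) = -33*((-2 + 3) - 4) = -33*(1 - 4) = -33*(-3) = 99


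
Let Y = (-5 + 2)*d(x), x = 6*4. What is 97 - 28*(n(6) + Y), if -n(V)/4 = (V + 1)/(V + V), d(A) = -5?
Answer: -773/3 ≈ -257.67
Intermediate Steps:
x = 24
Y = 15 (Y = (-5 + 2)*(-5) = -3*(-5) = 15)
n(V) = -2*(1 + V)/V (n(V) = -4*(V + 1)/(V + V) = -4*(1 + V)/(2*V) = -4*(1 + V)*1/(2*V) = -2*(1 + V)/V)
97 - 28*(n(6) + Y) = 97 - 28*((-2 - 2/6) + 15) = 97 - 28*((-2 - 2*1/6) + 15) = 97 - 28*((-2 - 1/3) + 15) = 97 - 28*(-7/3 + 15) = 97 - 28*38/3 = 97 - 1064/3 = -773/3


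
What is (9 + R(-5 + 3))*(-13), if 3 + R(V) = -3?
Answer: -39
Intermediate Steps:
R(V) = -6 (R(V) = -3 - 3 = -6)
(9 + R(-5 + 3))*(-13) = (9 - 6)*(-13) = 3*(-13) = -39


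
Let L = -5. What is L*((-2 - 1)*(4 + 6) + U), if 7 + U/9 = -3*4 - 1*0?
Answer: 1005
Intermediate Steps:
U = -171 (U = -63 + 9*(-3*4 - 1*0) = -63 + 9*(-12 + 0) = -63 + 9*(-12) = -63 - 108 = -171)
L*((-2 - 1)*(4 + 6) + U) = -5*((-2 - 1)*(4 + 6) - 171) = -5*(-3*10 - 171) = -5*(-30 - 171) = -5*(-201) = 1005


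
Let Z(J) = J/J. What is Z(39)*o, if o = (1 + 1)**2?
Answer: 4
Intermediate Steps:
Z(J) = 1
o = 4 (o = 2**2 = 4)
Z(39)*o = 1*4 = 4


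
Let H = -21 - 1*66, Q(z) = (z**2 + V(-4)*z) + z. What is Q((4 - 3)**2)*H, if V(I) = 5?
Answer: -609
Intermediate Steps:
Q(z) = z**2 + 6*z (Q(z) = (z**2 + 5*z) + z = z**2 + 6*z)
H = -87 (H = -21 - 66 = -87)
Q((4 - 3)**2)*H = ((4 - 3)**2*(6 + (4 - 3)**2))*(-87) = (1**2*(6 + 1**2))*(-87) = (1*(6 + 1))*(-87) = (1*7)*(-87) = 7*(-87) = -609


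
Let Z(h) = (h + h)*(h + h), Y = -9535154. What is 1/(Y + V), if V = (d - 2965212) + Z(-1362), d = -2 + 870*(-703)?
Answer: -1/5691802 ≈ -1.7569e-7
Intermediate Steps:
Z(h) = 4*h² (Z(h) = (2*h)*(2*h) = 4*h²)
d = -611612 (d = -2 - 611610 = -611612)
V = 3843352 (V = (-611612 - 2965212) + 4*(-1362)² = -3576824 + 4*1855044 = -3576824 + 7420176 = 3843352)
1/(Y + V) = 1/(-9535154 + 3843352) = 1/(-5691802) = -1/5691802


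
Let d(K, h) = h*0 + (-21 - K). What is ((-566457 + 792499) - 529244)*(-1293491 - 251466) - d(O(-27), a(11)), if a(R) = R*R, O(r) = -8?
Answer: 468434052327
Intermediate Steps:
a(R) = R**2
d(K, h) = -21 - K (d(K, h) = 0 + (-21 - K) = -21 - K)
((-566457 + 792499) - 529244)*(-1293491 - 251466) - d(O(-27), a(11)) = ((-566457 + 792499) - 529244)*(-1293491 - 251466) - (-21 - 1*(-8)) = (226042 - 529244)*(-1544957) - (-21 + 8) = -303202*(-1544957) - 1*(-13) = 468434052314 + 13 = 468434052327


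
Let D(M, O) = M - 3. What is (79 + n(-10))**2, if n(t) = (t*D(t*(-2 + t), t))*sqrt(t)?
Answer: (79 - 1170*I*sqrt(10))**2 ≈ -1.3683e+7 - 5.8458e+5*I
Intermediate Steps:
D(M, O) = -3 + M
n(t) = t**(3/2)*(-3 + t*(-2 + t)) (n(t) = (t*(-3 + t*(-2 + t)))*sqrt(t) = t**(3/2)*(-3 + t*(-2 + t)))
(79 + n(-10))**2 = (79 + (-10)**(3/2)*(-3 - 10*(-2 - 10)))**2 = (79 + (-10*I*sqrt(10))*(-3 - 10*(-12)))**2 = (79 + (-10*I*sqrt(10))*(-3 + 120))**2 = (79 - 10*I*sqrt(10)*117)**2 = (79 - 1170*I*sqrt(10))**2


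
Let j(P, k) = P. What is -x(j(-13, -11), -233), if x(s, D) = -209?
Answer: 209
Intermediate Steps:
-x(j(-13, -11), -233) = -1*(-209) = 209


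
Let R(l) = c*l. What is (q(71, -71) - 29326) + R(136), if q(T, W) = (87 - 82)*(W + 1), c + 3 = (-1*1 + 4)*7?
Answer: -27228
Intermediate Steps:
c = 18 (c = -3 + (-1*1 + 4)*7 = -3 + (-1 + 4)*7 = -3 + 3*7 = -3 + 21 = 18)
R(l) = 18*l
q(T, W) = 5 + 5*W (q(T, W) = 5*(1 + W) = 5 + 5*W)
(q(71, -71) - 29326) + R(136) = ((5 + 5*(-71)) - 29326) + 18*136 = ((5 - 355) - 29326) + 2448 = (-350 - 29326) + 2448 = -29676 + 2448 = -27228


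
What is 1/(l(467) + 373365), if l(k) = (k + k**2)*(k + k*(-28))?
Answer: -1/2755399239 ≈ -3.6292e-10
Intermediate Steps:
l(k) = -27*k*(k + k**2) (l(k) = (k + k**2)*(k - 28*k) = (k + k**2)*(-27*k) = -27*k*(k + k**2))
1/(l(467) + 373365) = 1/(27*467**2*(-1 - 1*467) + 373365) = 1/(27*218089*(-1 - 467) + 373365) = 1/(27*218089*(-468) + 373365) = 1/(-2755772604 + 373365) = 1/(-2755399239) = -1/2755399239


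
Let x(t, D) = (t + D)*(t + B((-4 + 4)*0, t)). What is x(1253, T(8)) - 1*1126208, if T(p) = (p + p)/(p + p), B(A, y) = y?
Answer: 2016316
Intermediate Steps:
T(p) = 1 (T(p) = (2*p)/((2*p)) = (2*p)*(1/(2*p)) = 1)
x(t, D) = 2*t*(D + t) (x(t, D) = (t + D)*(t + t) = (D + t)*(2*t) = 2*t*(D + t))
x(1253, T(8)) - 1*1126208 = 2*1253*(1 + 1253) - 1*1126208 = 2*1253*1254 - 1126208 = 3142524 - 1126208 = 2016316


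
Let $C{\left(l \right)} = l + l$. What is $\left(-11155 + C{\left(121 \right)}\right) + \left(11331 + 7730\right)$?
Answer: $8148$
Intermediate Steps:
$C{\left(l \right)} = 2 l$
$\left(-11155 + C{\left(121 \right)}\right) + \left(11331 + 7730\right) = \left(-11155 + 2 \cdot 121\right) + \left(11331 + 7730\right) = \left(-11155 + 242\right) + 19061 = -10913 + 19061 = 8148$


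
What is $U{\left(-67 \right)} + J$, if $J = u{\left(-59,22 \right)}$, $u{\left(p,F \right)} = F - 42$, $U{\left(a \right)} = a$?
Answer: $-87$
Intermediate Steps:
$u{\left(p,F \right)} = -42 + F$
$J = -20$ ($J = -42 + 22 = -20$)
$U{\left(-67 \right)} + J = -67 - 20 = -87$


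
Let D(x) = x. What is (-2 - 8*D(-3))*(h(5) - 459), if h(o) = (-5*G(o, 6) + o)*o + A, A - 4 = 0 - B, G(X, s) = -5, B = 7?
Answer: -6864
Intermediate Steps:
A = -3 (A = 4 + (0 - 1*7) = 4 + (0 - 7) = 4 - 7 = -3)
h(o) = -3 + o*(25 + o) (h(o) = (-5*(-5) + o)*o - 3 = (25 + o)*o - 3 = o*(25 + o) - 3 = -3 + o*(25 + o))
(-2 - 8*D(-3))*(h(5) - 459) = (-2 - 8*(-3))*((-3 + 5² + 25*5) - 459) = (-2 + 24)*((-3 + 25 + 125) - 459) = 22*(147 - 459) = 22*(-312) = -6864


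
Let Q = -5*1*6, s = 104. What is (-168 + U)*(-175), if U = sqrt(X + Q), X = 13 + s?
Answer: 29400 - 175*sqrt(87) ≈ 27768.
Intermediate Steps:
Q = -30 (Q = -5*6 = -30)
X = 117 (X = 13 + 104 = 117)
U = sqrt(87) (U = sqrt(117 - 30) = sqrt(87) ≈ 9.3274)
(-168 + U)*(-175) = (-168 + sqrt(87))*(-175) = 29400 - 175*sqrt(87)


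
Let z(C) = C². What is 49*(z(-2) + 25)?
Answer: 1421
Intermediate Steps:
49*(z(-2) + 25) = 49*((-2)² + 25) = 49*(4 + 25) = 49*29 = 1421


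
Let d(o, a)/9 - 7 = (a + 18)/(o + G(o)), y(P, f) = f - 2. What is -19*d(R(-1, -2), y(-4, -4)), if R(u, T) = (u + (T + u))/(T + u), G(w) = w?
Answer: -3933/2 ≈ -1966.5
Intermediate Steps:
y(P, f) = -2 + f
R(u, T) = (T + 2*u)/(T + u)
d(o, a) = 63 + 9*(18 + a)/(2*o) (d(o, a) = 63 + 9*((a + 18)/(o + o)) = 63 + 9*((18 + a)/((2*o))) = 63 + 9*((18 + a)*(1/(2*o))) = 63 + 9*((18 + a)/(2*o)) = 63 + 9*(18 + a)/(2*o))
-19*d(R(-1, -2), y(-4, -4)) = -171*(18 + (-2 - 4) + 14*((-2 + 2*(-1))/(-2 - 1)))/(2*((-2 + 2*(-1))/(-2 - 1))) = -171*(18 - 6 + 14*((-2 - 2)/(-3)))/(2*((-2 - 2)/(-3))) = -171*(18 - 6 + 14*(-1/3*(-4)))/(2*((-1/3*(-4)))) = -171*(18 - 6 + 14*(4/3))/(2*4/3) = -171*3*(18 - 6 + 56/3)/(2*4) = -171*3*92/(2*4*3) = -19*207/2 = -3933/2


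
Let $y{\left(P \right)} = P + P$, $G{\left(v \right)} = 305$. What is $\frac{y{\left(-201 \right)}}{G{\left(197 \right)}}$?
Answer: $- \frac{402}{305} \approx -1.318$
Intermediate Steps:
$y{\left(P \right)} = 2 P$
$\frac{y{\left(-201 \right)}}{G{\left(197 \right)}} = \frac{2 \left(-201\right)}{305} = \left(-402\right) \frac{1}{305} = - \frac{402}{305}$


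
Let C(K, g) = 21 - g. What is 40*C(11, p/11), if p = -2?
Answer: 9320/11 ≈ 847.27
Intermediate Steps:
40*C(11, p/11) = 40*(21 - (-2)/11) = 40*(21 - 1*(-2/11)) = 40*(21 + 2/11) = 40*(233/11) = 9320/11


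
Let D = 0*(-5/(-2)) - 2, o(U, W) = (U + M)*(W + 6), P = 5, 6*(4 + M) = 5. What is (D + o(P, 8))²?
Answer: 5041/9 ≈ 560.11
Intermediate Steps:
M = -19/6 (M = -4 + (⅙)*5 = -4 + ⅚ = -19/6 ≈ -3.1667)
o(U, W) = (6 + W)*(-19/6 + U) (o(U, W) = (U - 19/6)*(W + 6) = (-19/6 + U)*(6 + W) = (6 + W)*(-19/6 + U))
D = -2 (D = 0*(-5*(-½)) - 2 = 0*(5/2) - 2 = 0 - 2 = -2)
(D + o(P, 8))² = (-2 + (-19 + 6*5 - 19/6*8 + 5*8))² = (-2 + (-19 + 30 - 76/3 + 40))² = (-2 + 77/3)² = (71/3)² = 5041/9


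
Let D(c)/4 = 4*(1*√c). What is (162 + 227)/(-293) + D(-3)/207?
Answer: -389/293 + 16*I*√3/207 ≈ -1.3276 + 0.13388*I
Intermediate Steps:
D(c) = 16*√c (D(c) = 4*(4*(1*√c)) = 4*(4*√c) = 16*√c)
(162 + 227)/(-293) + D(-3)/207 = (162 + 227)/(-293) + (16*√(-3))/207 = 389*(-1/293) + (16*(I*√3))*(1/207) = -389/293 + (16*I*√3)*(1/207) = -389/293 + 16*I*√3/207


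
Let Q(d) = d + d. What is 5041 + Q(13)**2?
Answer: 5717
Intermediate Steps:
Q(d) = 2*d
5041 + Q(13)**2 = 5041 + (2*13)**2 = 5041 + 26**2 = 5041 + 676 = 5717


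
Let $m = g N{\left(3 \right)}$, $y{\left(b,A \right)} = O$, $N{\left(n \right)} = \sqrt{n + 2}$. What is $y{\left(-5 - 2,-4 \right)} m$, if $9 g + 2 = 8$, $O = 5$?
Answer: $\frac{10 \sqrt{5}}{3} \approx 7.4536$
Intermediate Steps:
$N{\left(n \right)} = \sqrt{2 + n}$
$g = \frac{2}{3}$ ($g = - \frac{2}{9} + \frac{1}{9} \cdot 8 = - \frac{2}{9} + \frac{8}{9} = \frac{2}{3} \approx 0.66667$)
$y{\left(b,A \right)} = 5$
$m = \frac{2 \sqrt{5}}{3}$ ($m = \frac{2 \sqrt{2 + 3}}{3} = \frac{2 \sqrt{5}}{3} \approx 1.4907$)
$y{\left(-5 - 2,-4 \right)} m = 5 \frac{2 \sqrt{5}}{3} = \frac{10 \sqrt{5}}{3}$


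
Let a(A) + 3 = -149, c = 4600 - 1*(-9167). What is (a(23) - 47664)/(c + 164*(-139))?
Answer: 47816/9029 ≈ 5.2958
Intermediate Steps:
c = 13767 (c = 4600 + 9167 = 13767)
a(A) = -152 (a(A) = -3 - 149 = -152)
(a(23) - 47664)/(c + 164*(-139)) = (-152 - 47664)/(13767 + 164*(-139)) = -47816/(13767 - 22796) = -47816/(-9029) = -47816*(-1/9029) = 47816/9029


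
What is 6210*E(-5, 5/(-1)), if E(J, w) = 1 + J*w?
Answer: 161460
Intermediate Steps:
6210*E(-5, 5/(-1)) = 6210*(1 - 25/(-1)) = 6210*(1 - 25*(-1)) = 6210*(1 - 5*(-5)) = 6210*(1 + 25) = 6210*26 = 161460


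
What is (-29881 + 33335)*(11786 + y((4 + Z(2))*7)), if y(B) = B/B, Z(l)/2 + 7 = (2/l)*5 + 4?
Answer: 40712298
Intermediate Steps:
Z(l) = -6 + 20/l (Z(l) = -14 + 2*((2/l)*5 + 4) = -14 + 2*(10/l + 4) = -14 + 2*(4 + 10/l) = -14 + (8 + 20/l) = -6 + 20/l)
y(B) = 1
(-29881 + 33335)*(11786 + y((4 + Z(2))*7)) = (-29881 + 33335)*(11786 + 1) = 3454*11787 = 40712298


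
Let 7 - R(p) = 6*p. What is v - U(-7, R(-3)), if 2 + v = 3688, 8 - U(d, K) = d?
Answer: 3671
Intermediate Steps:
R(p) = 7 - 6*p
U(d, K) = 8 - d
v = 3686 (v = -2 + 3688 = 3686)
v - U(-7, R(-3)) = 3686 - (8 - 1*(-7)) = 3686 - (8 + 7) = 3686 - 1*15 = 3686 - 15 = 3671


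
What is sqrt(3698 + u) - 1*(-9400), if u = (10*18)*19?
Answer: 9400 + sqrt(7118) ≈ 9484.4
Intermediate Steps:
u = 3420 (u = 180*19 = 3420)
sqrt(3698 + u) - 1*(-9400) = sqrt(3698 + 3420) - 1*(-9400) = sqrt(7118) + 9400 = 9400 + sqrt(7118)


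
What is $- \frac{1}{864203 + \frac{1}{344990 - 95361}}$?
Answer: $- \frac{249629}{215730130688} \approx -1.1571 \cdot 10^{-6}$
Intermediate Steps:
$- \frac{1}{864203 + \frac{1}{344990 - 95361}} = - \frac{1}{864203 + \frac{1}{249629}} = - \frac{1}{\frac{215730130688}{249629}} = \left(-1\right) \frac{249629}{215730130688} = - \frac{249629}{215730130688}$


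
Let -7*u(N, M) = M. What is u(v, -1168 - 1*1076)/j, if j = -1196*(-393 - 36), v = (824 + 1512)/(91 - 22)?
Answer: 17/27209 ≈ 0.00062479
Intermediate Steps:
v = 2336/69 ≈ 33.855
u(N, M) = -M/7
j = 513084 (j = -1196*(-429) = 513084)
u(v, -1168 - 1*1076)/j = -(-1168 - 1*1076)/7/513084 = -(-1168 - 1076)/7*(1/513084) = -⅐*(-2244)*(1/513084) = (2244/7)*(1/513084) = 17/27209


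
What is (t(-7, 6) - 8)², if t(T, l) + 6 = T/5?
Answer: 5929/25 ≈ 237.16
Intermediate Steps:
t(T, l) = -6 + T/5
(t(-7, 6) - 8)² = ((-6 + (⅕)*(-7)) - 8)² = ((-6 - 7/5) - 8)² = (-37/5 - 8)² = (-77/5)² = 5929/25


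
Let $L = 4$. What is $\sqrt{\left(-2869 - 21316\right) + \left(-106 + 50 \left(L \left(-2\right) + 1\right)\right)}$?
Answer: $i \sqrt{24641} \approx 156.97 i$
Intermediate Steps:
$\sqrt{\left(-2869 - 21316\right) + \left(-106 + 50 \left(L \left(-2\right) + 1\right)\right)} = \sqrt{\left(-2869 - 21316\right) + \left(-106 + 50 \left(4 \left(-2\right) + 1\right)\right)} = \sqrt{-24185 + \left(-106 + 50 \left(-8 + 1\right)\right)} = \sqrt{-24185 + \left(-106 + 50 \left(-7\right)\right)} = \sqrt{-24185 - 456} = \sqrt{-24641} = i \sqrt{24641}$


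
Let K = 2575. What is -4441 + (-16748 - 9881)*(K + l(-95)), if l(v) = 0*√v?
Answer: -68574116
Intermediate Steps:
l(v) = 0
-4441 + (-16748 - 9881)*(K + l(-95)) = -4441 + (-16748 - 9881)*(2575 + 0) = -4441 - 26629*2575 = -4441 - 68569675 = -68574116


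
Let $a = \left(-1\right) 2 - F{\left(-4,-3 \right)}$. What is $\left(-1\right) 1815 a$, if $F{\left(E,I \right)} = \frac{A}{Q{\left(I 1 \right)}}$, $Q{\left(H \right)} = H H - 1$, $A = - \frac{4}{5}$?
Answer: $\frac{6897}{2} \approx 3448.5$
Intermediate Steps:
$A = - \frac{4}{5}$ ($A = \left(-4\right) \frac{1}{5} = - \frac{4}{5} \approx -0.8$)
$Q{\left(H \right)} = -1 + H^{2}$ ($Q{\left(H \right)} = H^{2} - 1 = -1 + H^{2}$)
$F{\left(E,I \right)} = - \frac{4}{5 \left(-1 + I^{2}\right)}$ ($F{\left(E,I \right)} = - \frac{4}{5 \left(-1 + \left(I 1\right)^{2}\right)} = - \frac{4}{5 \left(-1 + I^{2}\right)}$)
$a = - \frac{19}{10}$ ($a = \left(-1\right) 2 - - \frac{4}{-5 + 5 \left(-3\right)^{2}} = -2 - - \frac{4}{-5 + 5 \cdot 9} = -2 - - \frac{4}{-5 + 45} = -2 - - \frac{4}{40} = -2 - \left(-4\right) \frac{1}{40} = -2 - - \frac{1}{10} = -2 + \frac{1}{10} = - \frac{19}{10} \approx -1.9$)
$\left(-1\right) 1815 a = \left(-1\right) 1815 \left(- \frac{19}{10}\right) = \left(-1815\right) \left(- \frac{19}{10}\right) = \frac{6897}{2}$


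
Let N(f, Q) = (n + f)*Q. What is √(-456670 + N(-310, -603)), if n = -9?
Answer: I*√264313 ≈ 514.11*I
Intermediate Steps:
N(f, Q) = Q*(-9 + f) (N(f, Q) = (-9 + f)*Q = Q*(-9 + f))
√(-456670 + N(-310, -603)) = √(-456670 - 603*(-9 - 310)) = √(-456670 - 603*(-319)) = √(-456670 + 192357) = √(-264313) = I*√264313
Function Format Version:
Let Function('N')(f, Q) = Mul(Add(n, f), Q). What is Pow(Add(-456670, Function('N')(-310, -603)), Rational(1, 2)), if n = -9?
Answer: Mul(I, Pow(264313, Rational(1, 2))) ≈ Mul(514.11, I)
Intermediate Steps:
Function('N')(f, Q) = Mul(Q, Add(-9, f)) (Function('N')(f, Q) = Mul(Add(-9, f), Q) = Mul(Q, Add(-9, f)))
Pow(Add(-456670, Function('N')(-310, -603)), Rational(1, 2)) = Pow(Add(-456670, Mul(-603, Add(-9, -310))), Rational(1, 2)) = Pow(Add(-456670, Mul(-603, -319)), Rational(1, 2)) = Pow(Add(-456670, 192357), Rational(1, 2)) = Pow(-264313, Rational(1, 2)) = Mul(I, Pow(264313, Rational(1, 2)))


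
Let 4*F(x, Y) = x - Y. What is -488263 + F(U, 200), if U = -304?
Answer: -488389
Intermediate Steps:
F(x, Y) = -Y/4 + x/4 (F(x, Y) = (x - Y)/4 = -Y/4 + x/4)
-488263 + F(U, 200) = -488263 + (-¼*200 + (¼)*(-304)) = -488263 + (-50 - 76) = -488263 - 126 = -488389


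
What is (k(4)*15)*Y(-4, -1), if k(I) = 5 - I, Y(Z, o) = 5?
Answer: 75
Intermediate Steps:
(k(4)*15)*Y(-4, -1) = ((5 - 1*4)*15)*5 = ((5 - 4)*15)*5 = (1*15)*5 = 15*5 = 75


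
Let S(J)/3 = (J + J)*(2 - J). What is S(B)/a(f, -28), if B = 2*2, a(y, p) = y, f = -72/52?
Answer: 104/3 ≈ 34.667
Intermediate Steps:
f = -18/13 (f = -72*1/52 = -18/13 ≈ -1.3846)
B = 4
S(J) = 6*J*(2 - J) (S(J) = 3*((J + J)*(2 - J)) = 3*((2*J)*(2 - J)) = 3*(2*J*(2 - J)) = 6*J*(2 - J))
S(B)/a(f, -28) = (6*4*(2 - 1*4))/(-18/13) = (6*4*(2 - 4))*(-13/18) = (6*4*(-2))*(-13/18) = -48*(-13/18) = 104/3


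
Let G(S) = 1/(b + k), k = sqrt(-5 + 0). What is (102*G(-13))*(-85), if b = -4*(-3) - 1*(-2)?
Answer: -40460/67 + 2890*I*sqrt(5)/67 ≈ -603.88 + 96.451*I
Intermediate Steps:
k = I*sqrt(5) (k = sqrt(-5) = I*sqrt(5) ≈ 2.2361*I)
b = 14 (b = 12 + 2 = 14)
G(S) = 1/(14 + I*sqrt(5))
(102*G(-13))*(-85) = (102*(14/201 - I*sqrt(5)/201))*(-85) = (476/67 - 34*I*sqrt(5)/67)*(-85) = -40460/67 + 2890*I*sqrt(5)/67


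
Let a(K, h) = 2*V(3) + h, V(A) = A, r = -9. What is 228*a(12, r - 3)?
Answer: -1368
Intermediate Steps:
a(K, h) = 6 + h (a(K, h) = 2*3 + h = 6 + h)
228*a(12, r - 3) = 228*(6 + (-9 - 3)) = 228*(6 - 12) = 228*(-6) = -1368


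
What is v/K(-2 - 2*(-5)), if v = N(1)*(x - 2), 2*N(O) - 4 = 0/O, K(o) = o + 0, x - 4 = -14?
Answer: -3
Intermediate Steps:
x = -10 (x = 4 - 14 = -10)
K(o) = o
N(O) = 2 (N(O) = 2 + (0/O)/2 = 2 + (½)*0 = 2 + 0 = 2)
v = -24 (v = 2*(-10 - 2) = 2*(-12) = -24)
v/K(-2 - 2*(-5)) = -24/(-2 - 2*(-5)) = -24/(-2 + 10) = -24/8 = -24*⅛ = -3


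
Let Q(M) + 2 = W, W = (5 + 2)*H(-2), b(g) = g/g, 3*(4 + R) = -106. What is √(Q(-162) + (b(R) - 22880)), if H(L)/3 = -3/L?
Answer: I*√91398/2 ≈ 151.16*I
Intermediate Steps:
R = -118/3 (R = -4 + (⅓)*(-106) = -4 - 106/3 = -118/3 ≈ -39.333)
b(g) = 1
H(L) = -9/L (H(L) = 3*(-3/L) = -9/L)
W = 63/2 (W = (5 + 2)*(-9/(-2)) = 7*(-9*(-½)) = 7*(9/2) = 63/2 ≈ 31.500)
Q(M) = 59/2 (Q(M) = -2 + 63/2 = 59/2)
√(Q(-162) + (b(R) - 22880)) = √(59/2 + (1 - 22880)) = √(59/2 - 22879) = √(-45699/2) = I*√91398/2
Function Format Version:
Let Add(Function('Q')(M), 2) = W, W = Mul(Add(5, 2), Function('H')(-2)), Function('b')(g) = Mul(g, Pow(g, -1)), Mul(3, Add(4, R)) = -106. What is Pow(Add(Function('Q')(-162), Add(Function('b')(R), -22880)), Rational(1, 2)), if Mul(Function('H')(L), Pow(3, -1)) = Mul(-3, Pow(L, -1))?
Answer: Mul(Rational(1, 2), I, Pow(91398, Rational(1, 2))) ≈ Mul(151.16, I)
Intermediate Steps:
R = Rational(-118, 3) (R = Add(-4, Mul(Rational(1, 3), -106)) = Add(-4, Rational(-106, 3)) = Rational(-118, 3) ≈ -39.333)
Function('b')(g) = 1
Function('H')(L) = Mul(-9, Pow(L, -1)) (Function('H')(L) = Mul(3, Mul(-3, Pow(L, -1))) = Mul(-9, Pow(L, -1)))
W = Rational(63, 2) (W = Mul(Add(5, 2), Mul(-9, Pow(-2, -1))) = Mul(7, Mul(-9, Rational(-1, 2))) = Mul(7, Rational(9, 2)) = Rational(63, 2) ≈ 31.500)
Function('Q')(M) = Rational(59, 2) (Function('Q')(M) = Add(-2, Rational(63, 2)) = Rational(59, 2))
Pow(Add(Function('Q')(-162), Add(Function('b')(R), -22880)), Rational(1, 2)) = Pow(Add(Rational(59, 2), Add(1, -22880)), Rational(1, 2)) = Pow(Add(Rational(59, 2), -22879), Rational(1, 2)) = Pow(Rational(-45699, 2), Rational(1, 2)) = Mul(Rational(1, 2), I, Pow(91398, Rational(1, 2)))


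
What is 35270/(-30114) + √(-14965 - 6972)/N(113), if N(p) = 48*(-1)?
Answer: -17635/15057 - I*√21937/48 ≈ -1.1712 - 3.0857*I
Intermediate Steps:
N(p) = -48
35270/(-30114) + √(-14965 - 6972)/N(113) = 35270/(-30114) + √(-14965 - 6972)/(-48) = 35270*(-1/30114) + √(-21937)*(-1/48) = -17635/15057 + (I*√21937)*(-1/48) = -17635/15057 - I*√21937/48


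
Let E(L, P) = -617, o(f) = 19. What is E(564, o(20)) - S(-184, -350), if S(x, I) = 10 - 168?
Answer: -459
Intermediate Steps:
S(x, I) = -158
E(564, o(20)) - S(-184, -350) = -617 - 1*(-158) = -617 + 158 = -459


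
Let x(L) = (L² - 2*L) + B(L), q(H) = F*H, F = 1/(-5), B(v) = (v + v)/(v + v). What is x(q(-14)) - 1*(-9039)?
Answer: 226056/25 ≈ 9042.2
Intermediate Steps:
B(v) = 1 (B(v) = (2*v)/((2*v)) = (2*v)*(1/(2*v)) = 1)
F = -⅕ ≈ -0.20000
q(H) = -H/5
x(L) = 1 + L² - 2*L (x(L) = (L² - 2*L) + 1 = 1 + L² - 2*L)
x(q(-14)) - 1*(-9039) = (1 + (-⅕*(-14))² - (-2)*(-14)/5) - 1*(-9039) = (1 + (14/5)² - 2*14/5) + 9039 = (1 + 196/25 - 28/5) + 9039 = 81/25 + 9039 = 226056/25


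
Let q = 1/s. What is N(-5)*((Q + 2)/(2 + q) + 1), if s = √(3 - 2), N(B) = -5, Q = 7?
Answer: -20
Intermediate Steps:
s = 1 (s = √1 = 1)
q = 1 (q = 1/1 = 1)
N(-5)*((Q + 2)/(2 + q) + 1) = -5*((7 + 2)/(2 + 1) + 1) = -5*(9/3 + 1) = -5*(9*(⅓) + 1) = -5*(3 + 1) = -5*4 = -20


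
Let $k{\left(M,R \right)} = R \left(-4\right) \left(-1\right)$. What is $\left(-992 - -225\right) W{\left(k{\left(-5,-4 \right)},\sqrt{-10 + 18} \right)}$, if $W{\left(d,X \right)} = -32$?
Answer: $24544$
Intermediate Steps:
$k{\left(M,R \right)} = 4 R$ ($k{\left(M,R \right)} = - 4 R \left(-1\right) = 4 R$)
$\left(-992 - -225\right) W{\left(k{\left(-5,-4 \right)},\sqrt{-10 + 18} \right)} = \left(-992 - -225\right) \left(-32\right) = \left(-992 + 225\right) \left(-32\right) = \left(-767\right) \left(-32\right) = 24544$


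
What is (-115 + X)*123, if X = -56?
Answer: -21033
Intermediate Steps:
(-115 + X)*123 = (-115 - 56)*123 = -171*123 = -21033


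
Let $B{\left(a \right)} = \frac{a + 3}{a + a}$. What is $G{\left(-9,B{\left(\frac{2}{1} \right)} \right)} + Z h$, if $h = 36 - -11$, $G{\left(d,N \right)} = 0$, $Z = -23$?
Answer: $-1081$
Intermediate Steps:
$B{\left(a \right)} = \frac{3 + a}{2 a}$
$h = 47$ ($h = 36 + 11 = 47$)
$G{\left(-9,B{\left(\frac{2}{1} \right)} \right)} + Z h = 0 - 1081 = -1081$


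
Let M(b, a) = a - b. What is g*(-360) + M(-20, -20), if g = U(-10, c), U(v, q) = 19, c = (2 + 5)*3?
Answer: -6840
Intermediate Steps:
c = 21 (c = 7*3 = 21)
g = 19
g*(-360) + M(-20, -20) = 19*(-360) + (-20 - 1*(-20)) = -6840 + (-20 + 20) = -6840 + 0 = -6840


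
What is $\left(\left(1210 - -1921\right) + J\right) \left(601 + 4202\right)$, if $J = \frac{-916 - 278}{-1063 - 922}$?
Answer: $\frac{29856547887}{1985} \approx 1.5041 \cdot 10^{7}$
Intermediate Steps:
$J = \frac{1194}{1985}$ ($J = \frac{-916 + \left(-893 + 615\right)}{-1985} = \left(-916 - 278\right) \left(- \frac{1}{1985}\right) = \left(-1194\right) \left(- \frac{1}{1985}\right) = \frac{1194}{1985} \approx 0.60151$)
$\left(\left(1210 - -1921\right) + J\right) \left(601 + 4202\right) = \left(\left(1210 - -1921\right) + \frac{1194}{1985}\right) \left(601 + 4202\right) = \left(\left(1210 + 1921\right) + \frac{1194}{1985}\right) 4803 = \left(3131 + \frac{1194}{1985}\right) 4803 = \frac{6216229}{1985} \cdot 4803 = \frac{29856547887}{1985}$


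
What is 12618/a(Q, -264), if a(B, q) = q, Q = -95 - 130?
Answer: -2103/44 ≈ -47.795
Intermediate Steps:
Q = -225
12618/a(Q, -264) = 12618/(-264) = 12618*(-1/264) = -2103/44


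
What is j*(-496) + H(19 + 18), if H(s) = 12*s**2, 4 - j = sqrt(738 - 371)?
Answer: 14444 + 496*sqrt(367) ≈ 23946.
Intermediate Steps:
j = 4 - sqrt(367) (j = 4 - sqrt(738 - 371) = 4 - sqrt(367) ≈ -15.157)
j*(-496) + H(19 + 18) = (4 - sqrt(367))*(-496) + 12*(19 + 18)**2 = (-1984 + 496*sqrt(367)) + 12*37**2 = (-1984 + 496*sqrt(367)) + 12*1369 = (-1984 + 496*sqrt(367)) + 16428 = 14444 + 496*sqrt(367)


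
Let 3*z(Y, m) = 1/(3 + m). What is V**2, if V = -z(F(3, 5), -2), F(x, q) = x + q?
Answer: 1/9 ≈ 0.11111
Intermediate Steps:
F(x, q) = q + x
z(Y, m) = 1/(3*(3 + m))
V = -1/3 (V = -1/(3*(3 - 2)) = -1/(3*1) = -1/3 ≈ -0.33333)
V**2 = (-1/3)**2 = 1/9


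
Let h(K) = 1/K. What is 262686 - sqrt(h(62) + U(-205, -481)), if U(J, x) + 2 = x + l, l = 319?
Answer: 262686 - I*sqrt(630354)/62 ≈ 2.6269e+5 - 12.806*I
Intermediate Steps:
U(J, x) = 317 + x (U(J, x) = -2 + (x + 319) = -2 + (319 + x) = 317 + x)
262686 - sqrt(h(62) + U(-205, -481)) = 262686 - sqrt(1/62 + (317 - 481)) = 262686 - sqrt(1/62 - 164) = 262686 - sqrt(-10167/62) = 262686 - I*sqrt(630354)/62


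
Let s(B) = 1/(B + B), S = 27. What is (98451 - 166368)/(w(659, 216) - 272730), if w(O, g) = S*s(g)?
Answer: 1086672/4363679 ≈ 0.24903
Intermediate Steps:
s(B) = 1/(2*B)
w(O, g) = 27/(2*g) (w(O, g) = 27*(1/(2*g)) = 27/(2*g))
(98451 - 166368)/(w(659, 216) - 272730) = (98451 - 166368)/((27/2)/216 - 272730) = -67917/((27/2)*(1/216) - 272730) = -67917/(1/16 - 272730) = -67917/(-4363679/16) = -67917*(-16/4363679) = 1086672/4363679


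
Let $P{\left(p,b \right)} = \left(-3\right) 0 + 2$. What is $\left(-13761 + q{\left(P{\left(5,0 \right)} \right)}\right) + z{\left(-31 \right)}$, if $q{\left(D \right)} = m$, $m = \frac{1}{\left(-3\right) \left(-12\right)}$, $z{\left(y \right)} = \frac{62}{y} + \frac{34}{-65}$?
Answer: $- \frac{32206579}{2340} \approx -13764.0$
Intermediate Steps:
$z{\left(y \right)} = - \frac{34}{65} + \frac{62}{y}$ ($z{\left(y \right)} = \frac{62}{y} + 34 \left(- \frac{1}{65}\right) = \frac{62}{y} - \frac{34}{65} = - \frac{34}{65} + \frac{62}{y}$)
$P{\left(p,b \right)} = 2$ ($P{\left(p,b \right)} = 0 + 2 = 2$)
$m = \frac{1}{36} \approx 0.027778$
$q{\left(D \right)} = \frac{1}{36}$
$\left(-13761 + q{\left(P{\left(5,0 \right)} \right)}\right) + z{\left(-31 \right)} = \left(-13761 + \frac{1}{36}\right) + \left(- \frac{34}{65} + \frac{62}{-31}\right) = - \frac{495395}{36} + \left(- \frac{34}{65} + 62 \left(- \frac{1}{31}\right)\right) = - \frac{495395}{36} - \frac{164}{65} = - \frac{32206579}{2340}$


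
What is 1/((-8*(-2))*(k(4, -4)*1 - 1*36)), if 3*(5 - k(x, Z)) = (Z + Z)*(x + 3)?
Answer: -3/592 ≈ -0.0050676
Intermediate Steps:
k(x, Z) = 5 - 2*Z*(3 + x)/3 (k(x, Z) = 5 - (Z + Z)*(x + 3)/3 = 5 - 2*Z*(3 + x)/3)
1/((-8*(-2))*(k(4, -4)*1 - 1*36)) = 1/((-8*(-2))*((5 - 2*(-4) - ⅔*(-4)*4)*1 - 1*36)) = 1/(16*((5 + 8 + 32/3)*1 - 36)) = 1/(16*((71/3)*1 - 36)) = 1/(16*(71/3 - 36)) = 1/(16*(-37/3)) = 1/(-592/3) = -3/592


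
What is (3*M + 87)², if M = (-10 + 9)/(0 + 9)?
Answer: 67600/9 ≈ 7511.1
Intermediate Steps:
M = -⅑ (M = -1/9 = -1*⅑ = -⅑ ≈ -0.11111)
(3*M + 87)² = (3*(-⅑) + 87)² = (-⅓ + 87)² = (260/3)² = 67600/9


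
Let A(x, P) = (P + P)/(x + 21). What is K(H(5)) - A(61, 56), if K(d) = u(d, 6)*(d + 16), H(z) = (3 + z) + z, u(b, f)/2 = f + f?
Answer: 28480/41 ≈ 694.63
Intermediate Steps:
u(b, f) = 4*f (u(b, f) = 2*(f + f) = 2*(2*f) = 4*f)
H(z) = 3 + 2*z
A(x, P) = 2*P/(21 + x) (A(x, P) = (2*P)/(21 + x) = 2*P/(21 + x))
K(d) = 384 + 24*d (K(d) = (4*6)*(d + 16) = 24*(16 + d) = 384 + 24*d)
K(H(5)) - A(61, 56) = (384 + 24*(3 + 2*5)) - 2*56/(21 + 61) = (384 + 24*(3 + 10)) - 2*56/82 = (384 + 24*13) - 2*56/82 = (384 + 312) - 1*56/41 = 696 - 56/41 = 28480/41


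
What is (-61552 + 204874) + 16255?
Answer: 159577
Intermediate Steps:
(-61552 + 204874) + 16255 = 143322 + 16255 = 159577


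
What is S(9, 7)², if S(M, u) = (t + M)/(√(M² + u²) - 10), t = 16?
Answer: 625/(10 - √130)² ≈ 318.08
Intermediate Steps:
S(M, u) = (16 + M)/(-10 + √(M² + u²)) (S(M, u) = (16 + M)/(√(M² + u²) - 10) = (16 + M)/(-10 + √(M² + u²)))
S(9, 7)² = ((16 + 9)/(-10 + √(9² + 7²)))² = (25/(-10 + √(81 + 49)))² = (25/(-10 + √130))² = 625/(-10 + √130)²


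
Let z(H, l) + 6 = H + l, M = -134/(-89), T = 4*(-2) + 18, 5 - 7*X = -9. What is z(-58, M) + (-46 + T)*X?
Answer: -11970/89 ≈ -134.49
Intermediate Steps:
X = 2 (X = 5/7 - ⅐*(-9) = 5/7 + 9/7 = 2)
T = 10 (T = -8 + 18 = 10)
M = 134/89 (M = -134*(-1/89) = 134/89 ≈ 1.5056)
z(H, l) = -6 + H + l (z(H, l) = -6 + (H + l) = -6 + H + l)
z(-58, M) + (-46 + T)*X = (-6 - 58 + 134/89) + (-46 + 10)*2 = -5562/89 - 36*2 = -5562/89 - 72 = -11970/89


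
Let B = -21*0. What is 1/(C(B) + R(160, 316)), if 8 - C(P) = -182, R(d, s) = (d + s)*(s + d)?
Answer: 1/226766 ≈ 4.4098e-6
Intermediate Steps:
R(d, s) = (d + s)² (R(d, s) = (d + s)*(d + s) = (d + s)²)
B = 0
C(P) = 190 (C(P) = 8 - 1*(-182) = 8 + 182 = 190)
1/(C(B) + R(160, 316)) = 1/(190 + (160 + 316)²) = 1/(190 + 476²) = 1/(190 + 226576) = 1/226766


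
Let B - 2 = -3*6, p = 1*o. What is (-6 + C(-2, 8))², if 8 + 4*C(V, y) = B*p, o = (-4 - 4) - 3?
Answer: 1296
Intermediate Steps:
o = -11 (o = -8 - 3 = -11)
p = -11 (p = 1*(-11) = -11)
B = -16 (B = 2 - 3*6 = 2 - 18 = -16)
C(V, y) = 42 (C(V, y) = -2 + (-16*(-11))/4 = -2 + (¼)*176 = -2 + 44 = 42)
(-6 + C(-2, 8))² = (-6 + 42)² = 36² = 1296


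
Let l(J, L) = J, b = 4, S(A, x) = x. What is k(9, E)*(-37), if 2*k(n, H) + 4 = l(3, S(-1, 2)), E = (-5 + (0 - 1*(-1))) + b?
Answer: 37/2 ≈ 18.500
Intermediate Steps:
E = 0 (E = (-5 + (0 - 1*(-1))) + 4 = (-5 + (0 + 1)) + 4 = (-5 + 1) + 4 = -4 + 4 = 0)
k(n, H) = -1/2 (k(n, H) = -2 + (1/2)*3 = -2 + 3/2 = -1/2)
k(9, E)*(-37) = -1/2*(-37) = 37/2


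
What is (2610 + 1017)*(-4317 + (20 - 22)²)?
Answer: -15643251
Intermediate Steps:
(2610 + 1017)*(-4317 + (20 - 22)²) = 3627*(-4317 + (-2)²) = 3627*(-4317 + 4) = 3627*(-4313) = -15643251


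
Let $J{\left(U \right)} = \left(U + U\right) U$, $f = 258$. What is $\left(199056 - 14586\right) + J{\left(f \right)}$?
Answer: $317598$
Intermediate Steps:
$J{\left(U \right)} = 2 U^{2}$ ($J{\left(U \right)} = 2 U U = 2 U^{2}$)
$\left(199056 - 14586\right) + J{\left(f \right)} = \left(199056 - 14586\right) + 2 \cdot 258^{2} = 184470 + 2 \cdot 66564 = 184470 + 133128 = 317598$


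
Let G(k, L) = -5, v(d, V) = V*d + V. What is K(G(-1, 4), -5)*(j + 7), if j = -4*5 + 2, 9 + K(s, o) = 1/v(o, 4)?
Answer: 1595/16 ≈ 99.688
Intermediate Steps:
v(d, V) = V + V*d
K(s, o) = -9 + 1/(4 + 4*o) (K(s, o) = -9 + 1/(4*(1 + o)) = -9 + 1/(4 + 4*o))
j = -18 (j = -20 + 2 = -18)
K(G(-1, 4), -5)*(j + 7) = ((-35 - 36*(-5))/(4*(1 - 5)))*(-18 + 7) = ((¼)*(-35 + 180)/(-4))*(-11) = ((¼)*(-¼)*145)*(-11) = -145/16*(-11) = 1595/16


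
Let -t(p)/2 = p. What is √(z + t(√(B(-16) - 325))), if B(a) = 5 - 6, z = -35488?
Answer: √(-35488 - 2*I*√326) ≈ 0.0958 - 188.38*I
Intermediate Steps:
B(a) = -1
t(p) = -2*p
√(z + t(√(B(-16) - 325))) = √(-35488 - 2*√(-1 - 325)) = √(-35488 - 2*I*√326)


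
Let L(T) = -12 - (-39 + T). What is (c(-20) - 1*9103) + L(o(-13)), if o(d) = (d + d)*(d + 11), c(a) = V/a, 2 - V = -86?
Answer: -45662/5 ≈ -9132.4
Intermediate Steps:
V = 88 (V = 2 - 1*(-86) = 2 + 86 = 88)
c(a) = 88/a
o(d) = 2*d*(11 + d) (o(d) = (2*d)*(11 + d) = 2*d*(11 + d))
L(T) = 27 - T (L(T) = -12 + (39 - T) = 27 - T)
(c(-20) - 1*9103) + L(o(-13)) = (88/(-20) - 1*9103) + (27 - 2*(-13)*(11 - 13)) = (88*(-1/20) - 9103) + (27 - 2*(-13)*(-2)) = (-22/5 - 9103) + (27 - 1*52) = -45537/5 + (27 - 52) = -45537/5 - 25 = -45662/5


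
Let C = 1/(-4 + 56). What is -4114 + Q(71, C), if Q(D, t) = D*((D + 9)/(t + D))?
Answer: -14897642/3693 ≈ -4034.0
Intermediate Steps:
C = 1/52 ≈ 0.019231
Q(D, t) = D*(9 + D)/(D + t) (Q(D, t) = D*((9 + D)/(D + t)) = D*(9 + D)/(D + t))
-4114 + Q(71, C) = -4114 + 71*(9 + 71)/(71 + 1/52) = -4114 + 71*80/(3693/52) = -4114 + 71*(52/3693)*80 = -4114 + 295360/3693 = -14897642/3693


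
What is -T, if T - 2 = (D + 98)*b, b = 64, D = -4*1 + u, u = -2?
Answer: -5890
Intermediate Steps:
D = -6 (D = -4*1 - 2 = -4 - 2 = -6)
T = 5890 (T = 2 + (-6 + 98)*64 = 2 + 92*64 = 2 + 5888 = 5890)
-T = -1*5890 = -5890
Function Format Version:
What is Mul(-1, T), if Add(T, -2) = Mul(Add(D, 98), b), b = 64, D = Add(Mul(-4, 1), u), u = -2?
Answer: -5890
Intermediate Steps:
D = -6 (D = Add(Mul(-4, 1), -2) = Add(-4, -2) = -6)
T = 5890 (T = Add(2, Mul(Add(-6, 98), 64)) = Add(2, Mul(92, 64)) = Add(2, 5888) = 5890)
Mul(-1, T) = Mul(-1, 5890) = -5890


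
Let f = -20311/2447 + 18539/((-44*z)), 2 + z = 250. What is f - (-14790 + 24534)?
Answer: -260448012581/26701664 ≈ -9754.0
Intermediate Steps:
z = 248 (z = -2 + 250 = 248)
f = -266998565/26701664 (f = -20311/2447 + 18539/((-44*248)) = -20311*1/2447 + 18539/(-10912) = -20311/2447 + 18539*(-1/10912) = -20311/2447 - 18539/10912 = -266998565/26701664 ≈ -9.9993)
f - (-14790 + 24534) = -266998565/26701664 - (-14790 + 24534) = -266998565/26701664 - 1*9744 = -266998565/26701664 - 9744 = -260448012581/26701664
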